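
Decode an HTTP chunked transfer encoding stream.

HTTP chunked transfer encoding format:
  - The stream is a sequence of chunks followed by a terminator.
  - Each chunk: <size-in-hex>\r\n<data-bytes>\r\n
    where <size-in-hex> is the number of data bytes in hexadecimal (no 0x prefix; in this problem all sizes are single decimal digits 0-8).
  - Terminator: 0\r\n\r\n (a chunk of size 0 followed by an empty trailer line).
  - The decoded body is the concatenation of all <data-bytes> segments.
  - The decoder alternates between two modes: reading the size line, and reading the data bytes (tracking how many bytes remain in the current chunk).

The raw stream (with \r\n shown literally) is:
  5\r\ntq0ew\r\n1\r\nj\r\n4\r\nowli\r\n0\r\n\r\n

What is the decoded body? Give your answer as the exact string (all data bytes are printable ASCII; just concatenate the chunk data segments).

Chunk 1: stream[0..1]='5' size=0x5=5, data at stream[3..8]='tq0ew' -> body[0..5], body so far='tq0ew'
Chunk 2: stream[10..11]='1' size=0x1=1, data at stream[13..14]='j' -> body[5..6], body so far='tq0ewj'
Chunk 3: stream[16..17]='4' size=0x4=4, data at stream[19..23]='owli' -> body[6..10], body so far='tq0ewjowli'
Chunk 4: stream[25..26]='0' size=0 (terminator). Final body='tq0ewjowli' (10 bytes)

Answer: tq0ewjowli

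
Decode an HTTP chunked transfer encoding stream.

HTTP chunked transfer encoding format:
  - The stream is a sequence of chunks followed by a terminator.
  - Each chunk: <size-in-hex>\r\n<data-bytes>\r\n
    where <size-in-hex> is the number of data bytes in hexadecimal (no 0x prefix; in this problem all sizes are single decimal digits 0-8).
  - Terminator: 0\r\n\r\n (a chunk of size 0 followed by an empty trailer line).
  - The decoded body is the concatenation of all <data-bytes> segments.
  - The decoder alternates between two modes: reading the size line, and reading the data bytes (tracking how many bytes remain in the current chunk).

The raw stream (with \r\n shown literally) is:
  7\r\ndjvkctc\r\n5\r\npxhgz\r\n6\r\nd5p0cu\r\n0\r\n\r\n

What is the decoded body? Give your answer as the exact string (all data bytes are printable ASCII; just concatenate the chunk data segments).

Answer: djvkctcpxhgzd5p0cu

Derivation:
Chunk 1: stream[0..1]='7' size=0x7=7, data at stream[3..10]='djvkctc' -> body[0..7], body so far='djvkctc'
Chunk 2: stream[12..13]='5' size=0x5=5, data at stream[15..20]='pxhgz' -> body[7..12], body so far='djvkctcpxhgz'
Chunk 3: stream[22..23]='6' size=0x6=6, data at stream[25..31]='d5p0cu' -> body[12..18], body so far='djvkctcpxhgzd5p0cu'
Chunk 4: stream[33..34]='0' size=0 (terminator). Final body='djvkctcpxhgzd5p0cu' (18 bytes)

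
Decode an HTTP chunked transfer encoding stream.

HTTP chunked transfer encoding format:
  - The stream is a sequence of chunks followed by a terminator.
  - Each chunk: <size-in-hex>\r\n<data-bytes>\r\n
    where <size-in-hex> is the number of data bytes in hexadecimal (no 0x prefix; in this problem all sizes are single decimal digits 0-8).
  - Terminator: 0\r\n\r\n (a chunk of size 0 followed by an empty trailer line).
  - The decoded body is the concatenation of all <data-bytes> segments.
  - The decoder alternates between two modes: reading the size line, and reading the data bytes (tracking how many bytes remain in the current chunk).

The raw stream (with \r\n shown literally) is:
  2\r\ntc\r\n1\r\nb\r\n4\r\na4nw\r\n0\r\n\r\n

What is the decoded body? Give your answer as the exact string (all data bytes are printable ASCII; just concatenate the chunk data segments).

Answer: tcba4nw

Derivation:
Chunk 1: stream[0..1]='2' size=0x2=2, data at stream[3..5]='tc' -> body[0..2], body so far='tc'
Chunk 2: stream[7..8]='1' size=0x1=1, data at stream[10..11]='b' -> body[2..3], body so far='tcb'
Chunk 3: stream[13..14]='4' size=0x4=4, data at stream[16..20]='a4nw' -> body[3..7], body so far='tcba4nw'
Chunk 4: stream[22..23]='0' size=0 (terminator). Final body='tcba4nw' (7 bytes)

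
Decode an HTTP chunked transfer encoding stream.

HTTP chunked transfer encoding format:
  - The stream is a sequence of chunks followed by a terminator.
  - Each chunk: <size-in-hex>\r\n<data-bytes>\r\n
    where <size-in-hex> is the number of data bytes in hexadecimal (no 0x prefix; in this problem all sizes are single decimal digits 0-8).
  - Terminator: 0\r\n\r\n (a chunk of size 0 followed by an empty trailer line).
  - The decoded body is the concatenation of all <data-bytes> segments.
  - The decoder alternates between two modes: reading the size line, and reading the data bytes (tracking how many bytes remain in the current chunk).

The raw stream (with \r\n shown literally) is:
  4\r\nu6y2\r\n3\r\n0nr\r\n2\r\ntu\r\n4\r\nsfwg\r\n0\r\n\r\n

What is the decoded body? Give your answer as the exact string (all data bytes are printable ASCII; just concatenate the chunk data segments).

Answer: u6y20nrtusfwg

Derivation:
Chunk 1: stream[0..1]='4' size=0x4=4, data at stream[3..7]='u6y2' -> body[0..4], body so far='u6y2'
Chunk 2: stream[9..10]='3' size=0x3=3, data at stream[12..15]='0nr' -> body[4..7], body so far='u6y20nr'
Chunk 3: stream[17..18]='2' size=0x2=2, data at stream[20..22]='tu' -> body[7..9], body so far='u6y20nrtu'
Chunk 4: stream[24..25]='4' size=0x4=4, data at stream[27..31]='sfwg' -> body[9..13], body so far='u6y20nrtusfwg'
Chunk 5: stream[33..34]='0' size=0 (terminator). Final body='u6y20nrtusfwg' (13 bytes)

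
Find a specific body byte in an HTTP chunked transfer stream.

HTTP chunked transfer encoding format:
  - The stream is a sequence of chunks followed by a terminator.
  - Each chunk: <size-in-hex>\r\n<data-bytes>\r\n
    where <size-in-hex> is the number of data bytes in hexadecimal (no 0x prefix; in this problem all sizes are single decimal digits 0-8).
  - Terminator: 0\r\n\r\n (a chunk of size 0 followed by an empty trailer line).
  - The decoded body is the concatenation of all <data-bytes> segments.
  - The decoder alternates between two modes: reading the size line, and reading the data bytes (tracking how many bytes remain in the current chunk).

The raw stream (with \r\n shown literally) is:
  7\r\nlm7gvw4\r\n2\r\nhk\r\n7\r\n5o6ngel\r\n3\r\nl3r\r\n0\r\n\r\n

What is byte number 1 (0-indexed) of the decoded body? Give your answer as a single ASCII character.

Chunk 1: stream[0..1]='7' size=0x7=7, data at stream[3..10]='lm7gvw4' -> body[0..7], body so far='lm7gvw4'
Chunk 2: stream[12..13]='2' size=0x2=2, data at stream[15..17]='hk' -> body[7..9], body so far='lm7gvw4hk'
Chunk 3: stream[19..20]='7' size=0x7=7, data at stream[22..29]='5o6ngel' -> body[9..16], body so far='lm7gvw4hk5o6ngel'
Chunk 4: stream[31..32]='3' size=0x3=3, data at stream[34..37]='l3r' -> body[16..19], body so far='lm7gvw4hk5o6ngell3r'
Chunk 5: stream[39..40]='0' size=0 (terminator). Final body='lm7gvw4hk5o6ngell3r' (19 bytes)
Body byte 1 = 'm'

Answer: m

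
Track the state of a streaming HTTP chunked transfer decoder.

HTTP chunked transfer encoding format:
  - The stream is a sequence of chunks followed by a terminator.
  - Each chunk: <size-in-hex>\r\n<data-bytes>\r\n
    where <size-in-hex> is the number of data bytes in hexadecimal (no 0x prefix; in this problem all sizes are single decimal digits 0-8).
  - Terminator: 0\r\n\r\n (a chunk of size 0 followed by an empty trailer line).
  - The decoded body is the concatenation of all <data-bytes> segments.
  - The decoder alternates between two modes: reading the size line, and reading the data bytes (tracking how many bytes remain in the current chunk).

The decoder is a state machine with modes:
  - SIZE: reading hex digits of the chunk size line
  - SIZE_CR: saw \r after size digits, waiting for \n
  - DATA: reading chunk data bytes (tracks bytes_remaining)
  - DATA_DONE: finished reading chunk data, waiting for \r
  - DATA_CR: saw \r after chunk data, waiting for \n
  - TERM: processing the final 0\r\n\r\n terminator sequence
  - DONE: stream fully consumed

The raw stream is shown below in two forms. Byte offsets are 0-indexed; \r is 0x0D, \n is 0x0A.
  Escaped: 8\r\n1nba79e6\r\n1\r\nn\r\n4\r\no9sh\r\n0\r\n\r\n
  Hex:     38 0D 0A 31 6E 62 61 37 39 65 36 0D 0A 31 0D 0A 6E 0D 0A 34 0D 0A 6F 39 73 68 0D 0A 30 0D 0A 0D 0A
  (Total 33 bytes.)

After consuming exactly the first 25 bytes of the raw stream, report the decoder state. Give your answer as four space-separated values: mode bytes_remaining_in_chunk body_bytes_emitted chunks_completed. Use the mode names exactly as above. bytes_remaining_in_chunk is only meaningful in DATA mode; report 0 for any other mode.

Byte 0 = '8': mode=SIZE remaining=0 emitted=0 chunks_done=0
Byte 1 = 0x0D: mode=SIZE_CR remaining=0 emitted=0 chunks_done=0
Byte 2 = 0x0A: mode=DATA remaining=8 emitted=0 chunks_done=0
Byte 3 = '1': mode=DATA remaining=7 emitted=1 chunks_done=0
Byte 4 = 'n': mode=DATA remaining=6 emitted=2 chunks_done=0
Byte 5 = 'b': mode=DATA remaining=5 emitted=3 chunks_done=0
Byte 6 = 'a': mode=DATA remaining=4 emitted=4 chunks_done=0
Byte 7 = '7': mode=DATA remaining=3 emitted=5 chunks_done=0
Byte 8 = '9': mode=DATA remaining=2 emitted=6 chunks_done=0
Byte 9 = 'e': mode=DATA remaining=1 emitted=7 chunks_done=0
Byte 10 = '6': mode=DATA_DONE remaining=0 emitted=8 chunks_done=0
Byte 11 = 0x0D: mode=DATA_CR remaining=0 emitted=8 chunks_done=0
Byte 12 = 0x0A: mode=SIZE remaining=0 emitted=8 chunks_done=1
Byte 13 = '1': mode=SIZE remaining=0 emitted=8 chunks_done=1
Byte 14 = 0x0D: mode=SIZE_CR remaining=0 emitted=8 chunks_done=1
Byte 15 = 0x0A: mode=DATA remaining=1 emitted=8 chunks_done=1
Byte 16 = 'n': mode=DATA_DONE remaining=0 emitted=9 chunks_done=1
Byte 17 = 0x0D: mode=DATA_CR remaining=0 emitted=9 chunks_done=1
Byte 18 = 0x0A: mode=SIZE remaining=0 emitted=9 chunks_done=2
Byte 19 = '4': mode=SIZE remaining=0 emitted=9 chunks_done=2
Byte 20 = 0x0D: mode=SIZE_CR remaining=0 emitted=9 chunks_done=2
Byte 21 = 0x0A: mode=DATA remaining=4 emitted=9 chunks_done=2
Byte 22 = 'o': mode=DATA remaining=3 emitted=10 chunks_done=2
Byte 23 = '9': mode=DATA remaining=2 emitted=11 chunks_done=2
Byte 24 = 's': mode=DATA remaining=1 emitted=12 chunks_done=2

Answer: DATA 1 12 2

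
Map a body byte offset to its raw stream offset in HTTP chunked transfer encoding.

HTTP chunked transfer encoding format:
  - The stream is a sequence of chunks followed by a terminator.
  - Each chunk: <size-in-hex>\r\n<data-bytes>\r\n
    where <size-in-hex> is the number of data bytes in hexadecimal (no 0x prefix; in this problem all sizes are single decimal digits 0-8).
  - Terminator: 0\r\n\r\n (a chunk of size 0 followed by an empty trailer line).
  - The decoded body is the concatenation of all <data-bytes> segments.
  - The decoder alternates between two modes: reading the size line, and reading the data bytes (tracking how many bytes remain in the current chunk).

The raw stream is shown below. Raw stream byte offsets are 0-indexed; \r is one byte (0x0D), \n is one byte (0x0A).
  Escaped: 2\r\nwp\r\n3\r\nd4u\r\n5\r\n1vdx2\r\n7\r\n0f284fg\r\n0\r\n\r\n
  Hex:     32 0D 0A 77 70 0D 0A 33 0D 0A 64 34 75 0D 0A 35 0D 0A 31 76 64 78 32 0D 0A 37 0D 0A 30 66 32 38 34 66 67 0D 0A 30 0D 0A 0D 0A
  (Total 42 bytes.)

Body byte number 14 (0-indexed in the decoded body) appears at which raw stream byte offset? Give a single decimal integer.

Answer: 32

Derivation:
Chunk 1: stream[0..1]='2' size=0x2=2, data at stream[3..5]='wp' -> body[0..2], body so far='wp'
Chunk 2: stream[7..8]='3' size=0x3=3, data at stream[10..13]='d4u' -> body[2..5], body so far='wpd4u'
Chunk 3: stream[15..16]='5' size=0x5=5, data at stream[18..23]='1vdx2' -> body[5..10], body so far='wpd4u1vdx2'
Chunk 4: stream[25..26]='7' size=0x7=7, data at stream[28..35]='0f284fg' -> body[10..17], body so far='wpd4u1vdx20f284fg'
Chunk 5: stream[37..38]='0' size=0 (terminator). Final body='wpd4u1vdx20f284fg' (17 bytes)
Body byte 14 at stream offset 32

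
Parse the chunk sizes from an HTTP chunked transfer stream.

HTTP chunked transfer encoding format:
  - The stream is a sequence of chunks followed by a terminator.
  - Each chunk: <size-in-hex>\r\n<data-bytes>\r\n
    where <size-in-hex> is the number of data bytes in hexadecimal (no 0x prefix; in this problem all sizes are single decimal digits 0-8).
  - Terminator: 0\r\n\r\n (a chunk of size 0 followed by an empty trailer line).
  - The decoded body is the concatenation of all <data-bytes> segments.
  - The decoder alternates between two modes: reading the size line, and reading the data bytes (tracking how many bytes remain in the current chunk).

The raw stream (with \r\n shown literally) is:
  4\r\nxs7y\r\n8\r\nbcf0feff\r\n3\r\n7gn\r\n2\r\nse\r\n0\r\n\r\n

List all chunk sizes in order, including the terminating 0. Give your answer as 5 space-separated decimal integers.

Answer: 4 8 3 2 0

Derivation:
Chunk 1: stream[0..1]='4' size=0x4=4, data at stream[3..7]='xs7y' -> body[0..4], body so far='xs7y'
Chunk 2: stream[9..10]='8' size=0x8=8, data at stream[12..20]='bcf0feff' -> body[4..12], body so far='xs7ybcf0feff'
Chunk 3: stream[22..23]='3' size=0x3=3, data at stream[25..28]='7gn' -> body[12..15], body so far='xs7ybcf0feff7gn'
Chunk 4: stream[30..31]='2' size=0x2=2, data at stream[33..35]='se' -> body[15..17], body so far='xs7ybcf0feff7gnse'
Chunk 5: stream[37..38]='0' size=0 (terminator). Final body='xs7ybcf0feff7gnse' (17 bytes)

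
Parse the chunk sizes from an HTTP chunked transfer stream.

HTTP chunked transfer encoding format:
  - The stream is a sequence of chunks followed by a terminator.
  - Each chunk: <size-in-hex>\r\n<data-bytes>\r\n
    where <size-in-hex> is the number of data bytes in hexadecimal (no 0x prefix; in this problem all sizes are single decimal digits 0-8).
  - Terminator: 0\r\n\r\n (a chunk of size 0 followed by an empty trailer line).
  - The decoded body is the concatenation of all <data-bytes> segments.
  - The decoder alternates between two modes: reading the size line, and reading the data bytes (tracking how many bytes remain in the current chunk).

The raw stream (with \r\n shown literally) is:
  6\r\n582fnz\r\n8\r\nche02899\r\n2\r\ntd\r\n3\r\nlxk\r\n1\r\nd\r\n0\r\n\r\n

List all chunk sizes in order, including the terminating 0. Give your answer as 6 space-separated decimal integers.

Answer: 6 8 2 3 1 0

Derivation:
Chunk 1: stream[0..1]='6' size=0x6=6, data at stream[3..9]='582fnz' -> body[0..6], body so far='582fnz'
Chunk 2: stream[11..12]='8' size=0x8=8, data at stream[14..22]='che02899' -> body[6..14], body so far='582fnzche02899'
Chunk 3: stream[24..25]='2' size=0x2=2, data at stream[27..29]='td' -> body[14..16], body so far='582fnzche02899td'
Chunk 4: stream[31..32]='3' size=0x3=3, data at stream[34..37]='lxk' -> body[16..19], body so far='582fnzche02899tdlxk'
Chunk 5: stream[39..40]='1' size=0x1=1, data at stream[42..43]='d' -> body[19..20], body so far='582fnzche02899tdlxkd'
Chunk 6: stream[45..46]='0' size=0 (terminator). Final body='582fnzche02899tdlxkd' (20 bytes)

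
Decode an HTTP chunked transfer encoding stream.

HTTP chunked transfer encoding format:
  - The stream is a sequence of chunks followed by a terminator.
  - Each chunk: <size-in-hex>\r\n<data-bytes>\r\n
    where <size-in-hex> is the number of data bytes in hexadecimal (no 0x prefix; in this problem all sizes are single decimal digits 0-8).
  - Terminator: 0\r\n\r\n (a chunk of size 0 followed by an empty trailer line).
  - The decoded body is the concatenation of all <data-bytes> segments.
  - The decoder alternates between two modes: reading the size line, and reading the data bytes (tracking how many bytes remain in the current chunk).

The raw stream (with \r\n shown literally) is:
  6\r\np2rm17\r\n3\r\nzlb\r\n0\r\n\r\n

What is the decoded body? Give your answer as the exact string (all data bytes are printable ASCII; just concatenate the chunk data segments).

Chunk 1: stream[0..1]='6' size=0x6=6, data at stream[3..9]='p2rm17' -> body[0..6], body so far='p2rm17'
Chunk 2: stream[11..12]='3' size=0x3=3, data at stream[14..17]='zlb' -> body[6..9], body so far='p2rm17zlb'
Chunk 3: stream[19..20]='0' size=0 (terminator). Final body='p2rm17zlb' (9 bytes)

Answer: p2rm17zlb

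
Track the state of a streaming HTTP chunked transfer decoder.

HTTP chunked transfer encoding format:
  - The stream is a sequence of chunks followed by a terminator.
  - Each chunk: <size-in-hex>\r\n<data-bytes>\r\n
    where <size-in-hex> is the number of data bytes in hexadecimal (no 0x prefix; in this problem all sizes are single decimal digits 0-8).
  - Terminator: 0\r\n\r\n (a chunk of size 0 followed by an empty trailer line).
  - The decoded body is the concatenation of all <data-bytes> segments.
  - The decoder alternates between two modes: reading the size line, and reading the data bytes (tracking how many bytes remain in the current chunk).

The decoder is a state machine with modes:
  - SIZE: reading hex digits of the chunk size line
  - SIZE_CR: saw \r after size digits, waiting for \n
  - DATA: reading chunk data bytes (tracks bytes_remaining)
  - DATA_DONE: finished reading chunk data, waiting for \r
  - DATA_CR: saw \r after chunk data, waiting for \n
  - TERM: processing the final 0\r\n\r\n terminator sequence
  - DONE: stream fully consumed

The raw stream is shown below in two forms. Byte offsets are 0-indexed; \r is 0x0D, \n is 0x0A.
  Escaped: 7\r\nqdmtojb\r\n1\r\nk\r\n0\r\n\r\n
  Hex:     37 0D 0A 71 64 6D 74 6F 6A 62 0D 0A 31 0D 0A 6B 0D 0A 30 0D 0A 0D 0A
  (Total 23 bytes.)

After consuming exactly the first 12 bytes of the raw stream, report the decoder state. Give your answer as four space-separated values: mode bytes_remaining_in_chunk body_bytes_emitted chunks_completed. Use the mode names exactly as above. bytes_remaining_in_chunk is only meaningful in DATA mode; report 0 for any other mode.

Answer: SIZE 0 7 1

Derivation:
Byte 0 = '7': mode=SIZE remaining=0 emitted=0 chunks_done=0
Byte 1 = 0x0D: mode=SIZE_CR remaining=0 emitted=0 chunks_done=0
Byte 2 = 0x0A: mode=DATA remaining=7 emitted=0 chunks_done=0
Byte 3 = 'q': mode=DATA remaining=6 emitted=1 chunks_done=0
Byte 4 = 'd': mode=DATA remaining=5 emitted=2 chunks_done=0
Byte 5 = 'm': mode=DATA remaining=4 emitted=3 chunks_done=0
Byte 6 = 't': mode=DATA remaining=3 emitted=4 chunks_done=0
Byte 7 = 'o': mode=DATA remaining=2 emitted=5 chunks_done=0
Byte 8 = 'j': mode=DATA remaining=1 emitted=6 chunks_done=0
Byte 9 = 'b': mode=DATA_DONE remaining=0 emitted=7 chunks_done=0
Byte 10 = 0x0D: mode=DATA_CR remaining=0 emitted=7 chunks_done=0
Byte 11 = 0x0A: mode=SIZE remaining=0 emitted=7 chunks_done=1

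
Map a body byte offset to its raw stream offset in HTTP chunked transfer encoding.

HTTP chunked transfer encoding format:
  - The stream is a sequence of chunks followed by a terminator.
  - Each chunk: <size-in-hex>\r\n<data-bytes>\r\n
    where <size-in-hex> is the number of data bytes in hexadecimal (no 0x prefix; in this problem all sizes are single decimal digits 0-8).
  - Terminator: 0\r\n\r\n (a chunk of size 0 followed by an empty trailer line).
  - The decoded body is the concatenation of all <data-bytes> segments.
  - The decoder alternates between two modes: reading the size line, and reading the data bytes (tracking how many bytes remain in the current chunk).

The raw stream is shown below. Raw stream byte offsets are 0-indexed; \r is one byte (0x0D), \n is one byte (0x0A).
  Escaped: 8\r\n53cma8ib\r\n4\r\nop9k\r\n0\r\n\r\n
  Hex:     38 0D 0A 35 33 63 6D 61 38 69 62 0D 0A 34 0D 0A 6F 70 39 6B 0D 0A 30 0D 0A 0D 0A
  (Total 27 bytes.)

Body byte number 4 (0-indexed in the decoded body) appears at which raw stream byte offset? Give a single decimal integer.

Chunk 1: stream[0..1]='8' size=0x8=8, data at stream[3..11]='53cma8ib' -> body[0..8], body so far='53cma8ib'
Chunk 2: stream[13..14]='4' size=0x4=4, data at stream[16..20]='op9k' -> body[8..12], body so far='53cma8ibop9k'
Chunk 3: stream[22..23]='0' size=0 (terminator). Final body='53cma8ibop9k' (12 bytes)
Body byte 4 at stream offset 7

Answer: 7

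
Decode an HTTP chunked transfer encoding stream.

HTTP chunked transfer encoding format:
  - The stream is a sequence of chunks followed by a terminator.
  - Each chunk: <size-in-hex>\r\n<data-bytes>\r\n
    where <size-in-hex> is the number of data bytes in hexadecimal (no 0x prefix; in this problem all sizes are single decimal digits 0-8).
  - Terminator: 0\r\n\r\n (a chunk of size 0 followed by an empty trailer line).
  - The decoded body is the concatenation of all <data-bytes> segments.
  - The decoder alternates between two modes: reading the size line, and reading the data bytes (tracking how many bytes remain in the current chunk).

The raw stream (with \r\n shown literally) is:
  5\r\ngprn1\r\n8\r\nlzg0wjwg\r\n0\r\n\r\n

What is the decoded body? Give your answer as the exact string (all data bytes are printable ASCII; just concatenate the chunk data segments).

Answer: gprn1lzg0wjwg

Derivation:
Chunk 1: stream[0..1]='5' size=0x5=5, data at stream[3..8]='gprn1' -> body[0..5], body so far='gprn1'
Chunk 2: stream[10..11]='8' size=0x8=8, data at stream[13..21]='lzg0wjwg' -> body[5..13], body so far='gprn1lzg0wjwg'
Chunk 3: stream[23..24]='0' size=0 (terminator). Final body='gprn1lzg0wjwg' (13 bytes)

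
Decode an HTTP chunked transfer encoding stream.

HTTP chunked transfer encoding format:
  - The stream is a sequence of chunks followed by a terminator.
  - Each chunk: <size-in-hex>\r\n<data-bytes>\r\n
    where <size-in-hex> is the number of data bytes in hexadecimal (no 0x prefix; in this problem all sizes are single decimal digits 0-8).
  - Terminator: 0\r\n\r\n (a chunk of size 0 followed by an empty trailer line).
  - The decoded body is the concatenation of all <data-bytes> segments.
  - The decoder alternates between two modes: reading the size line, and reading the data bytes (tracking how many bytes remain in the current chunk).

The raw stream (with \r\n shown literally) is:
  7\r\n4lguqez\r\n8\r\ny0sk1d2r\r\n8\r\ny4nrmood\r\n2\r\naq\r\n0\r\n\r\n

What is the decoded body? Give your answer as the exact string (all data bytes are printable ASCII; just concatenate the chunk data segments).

Answer: 4lguqezy0sk1d2ry4nrmoodaq

Derivation:
Chunk 1: stream[0..1]='7' size=0x7=7, data at stream[3..10]='4lguqez' -> body[0..7], body so far='4lguqez'
Chunk 2: stream[12..13]='8' size=0x8=8, data at stream[15..23]='y0sk1d2r' -> body[7..15], body so far='4lguqezy0sk1d2r'
Chunk 3: stream[25..26]='8' size=0x8=8, data at stream[28..36]='y4nrmood' -> body[15..23], body so far='4lguqezy0sk1d2ry4nrmood'
Chunk 4: stream[38..39]='2' size=0x2=2, data at stream[41..43]='aq' -> body[23..25], body so far='4lguqezy0sk1d2ry4nrmoodaq'
Chunk 5: stream[45..46]='0' size=0 (terminator). Final body='4lguqezy0sk1d2ry4nrmoodaq' (25 bytes)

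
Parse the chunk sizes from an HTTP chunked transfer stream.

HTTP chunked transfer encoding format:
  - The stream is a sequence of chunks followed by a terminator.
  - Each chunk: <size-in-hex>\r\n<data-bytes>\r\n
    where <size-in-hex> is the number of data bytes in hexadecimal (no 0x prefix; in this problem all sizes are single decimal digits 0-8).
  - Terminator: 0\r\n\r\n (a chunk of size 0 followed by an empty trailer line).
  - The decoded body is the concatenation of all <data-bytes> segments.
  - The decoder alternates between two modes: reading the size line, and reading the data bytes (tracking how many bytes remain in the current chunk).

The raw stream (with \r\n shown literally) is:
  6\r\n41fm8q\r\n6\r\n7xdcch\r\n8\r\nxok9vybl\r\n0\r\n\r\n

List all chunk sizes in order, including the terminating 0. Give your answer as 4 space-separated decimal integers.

Chunk 1: stream[0..1]='6' size=0x6=6, data at stream[3..9]='41fm8q' -> body[0..6], body so far='41fm8q'
Chunk 2: stream[11..12]='6' size=0x6=6, data at stream[14..20]='7xdcch' -> body[6..12], body so far='41fm8q7xdcch'
Chunk 3: stream[22..23]='8' size=0x8=8, data at stream[25..33]='xok9vybl' -> body[12..20], body so far='41fm8q7xdcchxok9vybl'
Chunk 4: stream[35..36]='0' size=0 (terminator). Final body='41fm8q7xdcchxok9vybl' (20 bytes)

Answer: 6 6 8 0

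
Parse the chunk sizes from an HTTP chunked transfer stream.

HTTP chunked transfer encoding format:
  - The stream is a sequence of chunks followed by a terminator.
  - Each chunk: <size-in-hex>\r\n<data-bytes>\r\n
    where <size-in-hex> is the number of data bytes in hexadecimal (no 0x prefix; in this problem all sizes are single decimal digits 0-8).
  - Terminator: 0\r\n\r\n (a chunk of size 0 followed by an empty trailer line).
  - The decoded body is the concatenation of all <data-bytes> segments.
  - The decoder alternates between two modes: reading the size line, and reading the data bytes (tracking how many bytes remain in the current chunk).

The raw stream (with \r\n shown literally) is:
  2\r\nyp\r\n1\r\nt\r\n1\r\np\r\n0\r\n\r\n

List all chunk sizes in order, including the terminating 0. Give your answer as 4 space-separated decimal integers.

Chunk 1: stream[0..1]='2' size=0x2=2, data at stream[3..5]='yp' -> body[0..2], body so far='yp'
Chunk 2: stream[7..8]='1' size=0x1=1, data at stream[10..11]='t' -> body[2..3], body so far='ypt'
Chunk 3: stream[13..14]='1' size=0x1=1, data at stream[16..17]='p' -> body[3..4], body so far='yptp'
Chunk 4: stream[19..20]='0' size=0 (terminator). Final body='yptp' (4 bytes)

Answer: 2 1 1 0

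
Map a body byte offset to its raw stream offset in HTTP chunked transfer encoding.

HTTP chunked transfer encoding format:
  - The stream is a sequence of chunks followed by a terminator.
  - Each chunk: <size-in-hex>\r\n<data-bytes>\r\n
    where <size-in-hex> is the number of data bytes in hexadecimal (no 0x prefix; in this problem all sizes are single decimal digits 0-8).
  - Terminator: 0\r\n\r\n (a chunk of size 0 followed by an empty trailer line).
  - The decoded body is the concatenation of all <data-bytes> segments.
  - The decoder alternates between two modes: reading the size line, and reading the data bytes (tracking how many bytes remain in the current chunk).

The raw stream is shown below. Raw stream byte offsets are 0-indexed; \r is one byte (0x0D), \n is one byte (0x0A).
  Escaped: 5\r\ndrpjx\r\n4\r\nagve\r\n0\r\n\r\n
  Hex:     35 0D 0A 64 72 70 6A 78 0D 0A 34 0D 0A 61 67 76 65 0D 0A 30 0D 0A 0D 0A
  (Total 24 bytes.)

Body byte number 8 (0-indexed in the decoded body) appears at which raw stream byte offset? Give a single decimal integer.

Chunk 1: stream[0..1]='5' size=0x5=5, data at stream[3..8]='drpjx' -> body[0..5], body so far='drpjx'
Chunk 2: stream[10..11]='4' size=0x4=4, data at stream[13..17]='agve' -> body[5..9], body so far='drpjxagve'
Chunk 3: stream[19..20]='0' size=0 (terminator). Final body='drpjxagve' (9 bytes)
Body byte 8 at stream offset 16

Answer: 16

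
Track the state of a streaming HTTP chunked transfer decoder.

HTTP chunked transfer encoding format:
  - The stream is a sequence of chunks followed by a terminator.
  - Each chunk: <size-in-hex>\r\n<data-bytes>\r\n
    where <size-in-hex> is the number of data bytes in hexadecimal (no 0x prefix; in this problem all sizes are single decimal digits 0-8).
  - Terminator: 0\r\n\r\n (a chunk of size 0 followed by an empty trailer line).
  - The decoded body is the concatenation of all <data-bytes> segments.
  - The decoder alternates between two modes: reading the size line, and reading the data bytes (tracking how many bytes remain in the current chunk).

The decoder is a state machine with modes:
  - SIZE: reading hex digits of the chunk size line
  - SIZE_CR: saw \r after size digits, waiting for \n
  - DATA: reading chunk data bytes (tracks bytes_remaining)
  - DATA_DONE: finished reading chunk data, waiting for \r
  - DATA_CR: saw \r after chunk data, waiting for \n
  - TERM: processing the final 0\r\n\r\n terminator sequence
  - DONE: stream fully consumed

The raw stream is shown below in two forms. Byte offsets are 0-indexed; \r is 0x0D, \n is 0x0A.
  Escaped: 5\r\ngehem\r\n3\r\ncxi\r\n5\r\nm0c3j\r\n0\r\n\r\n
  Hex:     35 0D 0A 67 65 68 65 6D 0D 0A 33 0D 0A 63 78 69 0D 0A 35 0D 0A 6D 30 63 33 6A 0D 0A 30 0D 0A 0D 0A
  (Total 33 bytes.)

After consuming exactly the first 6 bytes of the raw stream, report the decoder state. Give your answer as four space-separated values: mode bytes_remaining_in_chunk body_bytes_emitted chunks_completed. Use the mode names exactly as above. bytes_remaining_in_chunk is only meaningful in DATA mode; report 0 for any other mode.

Byte 0 = '5': mode=SIZE remaining=0 emitted=0 chunks_done=0
Byte 1 = 0x0D: mode=SIZE_CR remaining=0 emitted=0 chunks_done=0
Byte 2 = 0x0A: mode=DATA remaining=5 emitted=0 chunks_done=0
Byte 3 = 'g': mode=DATA remaining=4 emitted=1 chunks_done=0
Byte 4 = 'e': mode=DATA remaining=3 emitted=2 chunks_done=0
Byte 5 = 'h': mode=DATA remaining=2 emitted=3 chunks_done=0

Answer: DATA 2 3 0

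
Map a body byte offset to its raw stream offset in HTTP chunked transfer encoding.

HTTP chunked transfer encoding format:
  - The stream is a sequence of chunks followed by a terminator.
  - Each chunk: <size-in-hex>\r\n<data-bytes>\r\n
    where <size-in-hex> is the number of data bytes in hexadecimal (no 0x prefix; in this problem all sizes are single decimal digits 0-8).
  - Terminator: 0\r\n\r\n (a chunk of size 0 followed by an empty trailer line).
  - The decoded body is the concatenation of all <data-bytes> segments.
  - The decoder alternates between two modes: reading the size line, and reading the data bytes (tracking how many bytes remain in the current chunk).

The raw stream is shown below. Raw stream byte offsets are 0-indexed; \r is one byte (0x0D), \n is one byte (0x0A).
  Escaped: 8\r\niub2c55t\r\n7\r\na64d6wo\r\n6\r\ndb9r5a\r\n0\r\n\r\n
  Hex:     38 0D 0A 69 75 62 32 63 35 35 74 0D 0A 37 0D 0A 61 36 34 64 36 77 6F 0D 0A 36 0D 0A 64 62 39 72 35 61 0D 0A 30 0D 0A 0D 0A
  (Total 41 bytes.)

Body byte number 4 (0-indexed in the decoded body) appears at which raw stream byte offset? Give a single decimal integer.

Chunk 1: stream[0..1]='8' size=0x8=8, data at stream[3..11]='iub2c55t' -> body[0..8], body so far='iub2c55t'
Chunk 2: stream[13..14]='7' size=0x7=7, data at stream[16..23]='a64d6wo' -> body[8..15], body so far='iub2c55ta64d6wo'
Chunk 3: stream[25..26]='6' size=0x6=6, data at stream[28..34]='db9r5a' -> body[15..21], body so far='iub2c55ta64d6wodb9r5a'
Chunk 4: stream[36..37]='0' size=0 (terminator). Final body='iub2c55ta64d6wodb9r5a' (21 bytes)
Body byte 4 at stream offset 7

Answer: 7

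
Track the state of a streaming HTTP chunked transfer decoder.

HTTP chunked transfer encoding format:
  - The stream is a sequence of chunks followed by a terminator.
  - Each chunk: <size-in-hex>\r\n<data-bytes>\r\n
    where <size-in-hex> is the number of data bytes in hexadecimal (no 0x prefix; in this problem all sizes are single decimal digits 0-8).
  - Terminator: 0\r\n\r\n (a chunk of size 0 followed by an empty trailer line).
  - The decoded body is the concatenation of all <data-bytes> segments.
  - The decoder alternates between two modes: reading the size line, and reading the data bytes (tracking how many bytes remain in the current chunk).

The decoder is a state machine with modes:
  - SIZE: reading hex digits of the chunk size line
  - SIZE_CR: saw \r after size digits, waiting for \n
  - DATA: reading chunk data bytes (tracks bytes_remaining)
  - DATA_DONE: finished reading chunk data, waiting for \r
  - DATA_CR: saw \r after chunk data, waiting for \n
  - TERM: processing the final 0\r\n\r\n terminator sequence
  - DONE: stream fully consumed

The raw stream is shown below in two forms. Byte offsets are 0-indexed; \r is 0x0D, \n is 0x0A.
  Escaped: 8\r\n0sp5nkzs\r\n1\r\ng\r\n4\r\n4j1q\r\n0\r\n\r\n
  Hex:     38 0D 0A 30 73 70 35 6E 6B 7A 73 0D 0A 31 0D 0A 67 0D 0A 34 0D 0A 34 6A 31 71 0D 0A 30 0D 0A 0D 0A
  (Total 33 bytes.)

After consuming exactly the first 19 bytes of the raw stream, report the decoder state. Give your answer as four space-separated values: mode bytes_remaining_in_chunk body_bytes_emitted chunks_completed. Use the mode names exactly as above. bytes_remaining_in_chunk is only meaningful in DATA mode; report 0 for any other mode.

Byte 0 = '8': mode=SIZE remaining=0 emitted=0 chunks_done=0
Byte 1 = 0x0D: mode=SIZE_CR remaining=0 emitted=0 chunks_done=0
Byte 2 = 0x0A: mode=DATA remaining=8 emitted=0 chunks_done=0
Byte 3 = '0': mode=DATA remaining=7 emitted=1 chunks_done=0
Byte 4 = 's': mode=DATA remaining=6 emitted=2 chunks_done=0
Byte 5 = 'p': mode=DATA remaining=5 emitted=3 chunks_done=0
Byte 6 = '5': mode=DATA remaining=4 emitted=4 chunks_done=0
Byte 7 = 'n': mode=DATA remaining=3 emitted=5 chunks_done=0
Byte 8 = 'k': mode=DATA remaining=2 emitted=6 chunks_done=0
Byte 9 = 'z': mode=DATA remaining=1 emitted=7 chunks_done=0
Byte 10 = 's': mode=DATA_DONE remaining=0 emitted=8 chunks_done=0
Byte 11 = 0x0D: mode=DATA_CR remaining=0 emitted=8 chunks_done=0
Byte 12 = 0x0A: mode=SIZE remaining=0 emitted=8 chunks_done=1
Byte 13 = '1': mode=SIZE remaining=0 emitted=8 chunks_done=1
Byte 14 = 0x0D: mode=SIZE_CR remaining=0 emitted=8 chunks_done=1
Byte 15 = 0x0A: mode=DATA remaining=1 emitted=8 chunks_done=1
Byte 16 = 'g': mode=DATA_DONE remaining=0 emitted=9 chunks_done=1
Byte 17 = 0x0D: mode=DATA_CR remaining=0 emitted=9 chunks_done=1
Byte 18 = 0x0A: mode=SIZE remaining=0 emitted=9 chunks_done=2

Answer: SIZE 0 9 2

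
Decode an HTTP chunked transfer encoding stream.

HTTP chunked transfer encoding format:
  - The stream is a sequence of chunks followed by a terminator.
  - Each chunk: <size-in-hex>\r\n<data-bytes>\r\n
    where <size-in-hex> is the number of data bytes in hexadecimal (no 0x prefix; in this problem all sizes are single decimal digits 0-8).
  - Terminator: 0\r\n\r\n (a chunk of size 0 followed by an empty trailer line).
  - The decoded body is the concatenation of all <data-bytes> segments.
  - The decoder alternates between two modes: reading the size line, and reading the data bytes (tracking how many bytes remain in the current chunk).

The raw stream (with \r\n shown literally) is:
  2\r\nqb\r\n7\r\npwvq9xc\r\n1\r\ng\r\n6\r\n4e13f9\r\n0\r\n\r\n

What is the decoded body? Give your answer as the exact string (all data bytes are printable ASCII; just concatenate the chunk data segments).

Chunk 1: stream[0..1]='2' size=0x2=2, data at stream[3..5]='qb' -> body[0..2], body so far='qb'
Chunk 2: stream[7..8]='7' size=0x7=7, data at stream[10..17]='pwvq9xc' -> body[2..9], body so far='qbpwvq9xc'
Chunk 3: stream[19..20]='1' size=0x1=1, data at stream[22..23]='g' -> body[9..10], body so far='qbpwvq9xcg'
Chunk 4: stream[25..26]='6' size=0x6=6, data at stream[28..34]='4e13f9' -> body[10..16], body so far='qbpwvq9xcg4e13f9'
Chunk 5: stream[36..37]='0' size=0 (terminator). Final body='qbpwvq9xcg4e13f9' (16 bytes)

Answer: qbpwvq9xcg4e13f9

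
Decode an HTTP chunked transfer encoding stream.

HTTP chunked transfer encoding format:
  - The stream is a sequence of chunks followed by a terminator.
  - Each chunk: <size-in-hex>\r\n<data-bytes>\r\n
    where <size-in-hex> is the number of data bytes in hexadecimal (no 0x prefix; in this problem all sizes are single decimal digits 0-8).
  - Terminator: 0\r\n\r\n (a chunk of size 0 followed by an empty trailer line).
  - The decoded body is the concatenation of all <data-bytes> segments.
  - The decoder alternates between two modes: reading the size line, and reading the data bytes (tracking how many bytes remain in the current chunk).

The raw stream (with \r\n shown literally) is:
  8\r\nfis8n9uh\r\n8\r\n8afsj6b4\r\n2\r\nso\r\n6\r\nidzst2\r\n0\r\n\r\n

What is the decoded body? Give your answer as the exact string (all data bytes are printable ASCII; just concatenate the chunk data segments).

Chunk 1: stream[0..1]='8' size=0x8=8, data at stream[3..11]='fis8n9uh' -> body[0..8], body so far='fis8n9uh'
Chunk 2: stream[13..14]='8' size=0x8=8, data at stream[16..24]='8afsj6b4' -> body[8..16], body so far='fis8n9uh8afsj6b4'
Chunk 3: stream[26..27]='2' size=0x2=2, data at stream[29..31]='so' -> body[16..18], body so far='fis8n9uh8afsj6b4so'
Chunk 4: stream[33..34]='6' size=0x6=6, data at stream[36..42]='idzst2' -> body[18..24], body so far='fis8n9uh8afsj6b4soidzst2'
Chunk 5: stream[44..45]='0' size=0 (terminator). Final body='fis8n9uh8afsj6b4soidzst2' (24 bytes)

Answer: fis8n9uh8afsj6b4soidzst2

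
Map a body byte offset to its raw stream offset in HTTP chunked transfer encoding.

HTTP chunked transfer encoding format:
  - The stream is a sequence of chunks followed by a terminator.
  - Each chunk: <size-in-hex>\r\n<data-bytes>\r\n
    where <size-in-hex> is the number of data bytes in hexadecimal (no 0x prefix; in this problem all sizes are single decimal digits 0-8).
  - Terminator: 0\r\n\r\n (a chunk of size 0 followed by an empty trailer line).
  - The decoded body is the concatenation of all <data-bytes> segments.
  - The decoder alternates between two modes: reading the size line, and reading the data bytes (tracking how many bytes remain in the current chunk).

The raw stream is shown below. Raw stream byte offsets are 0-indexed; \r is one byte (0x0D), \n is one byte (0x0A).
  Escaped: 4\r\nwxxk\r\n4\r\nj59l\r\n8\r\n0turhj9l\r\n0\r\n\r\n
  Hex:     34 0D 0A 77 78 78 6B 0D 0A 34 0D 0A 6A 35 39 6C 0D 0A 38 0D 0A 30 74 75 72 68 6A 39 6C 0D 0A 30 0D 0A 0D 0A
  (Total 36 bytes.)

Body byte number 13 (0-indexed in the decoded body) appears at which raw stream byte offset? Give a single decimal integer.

Chunk 1: stream[0..1]='4' size=0x4=4, data at stream[3..7]='wxxk' -> body[0..4], body so far='wxxk'
Chunk 2: stream[9..10]='4' size=0x4=4, data at stream[12..16]='j59l' -> body[4..8], body so far='wxxkj59l'
Chunk 3: stream[18..19]='8' size=0x8=8, data at stream[21..29]='0turhj9l' -> body[8..16], body so far='wxxkj59l0turhj9l'
Chunk 4: stream[31..32]='0' size=0 (terminator). Final body='wxxkj59l0turhj9l' (16 bytes)
Body byte 13 at stream offset 26

Answer: 26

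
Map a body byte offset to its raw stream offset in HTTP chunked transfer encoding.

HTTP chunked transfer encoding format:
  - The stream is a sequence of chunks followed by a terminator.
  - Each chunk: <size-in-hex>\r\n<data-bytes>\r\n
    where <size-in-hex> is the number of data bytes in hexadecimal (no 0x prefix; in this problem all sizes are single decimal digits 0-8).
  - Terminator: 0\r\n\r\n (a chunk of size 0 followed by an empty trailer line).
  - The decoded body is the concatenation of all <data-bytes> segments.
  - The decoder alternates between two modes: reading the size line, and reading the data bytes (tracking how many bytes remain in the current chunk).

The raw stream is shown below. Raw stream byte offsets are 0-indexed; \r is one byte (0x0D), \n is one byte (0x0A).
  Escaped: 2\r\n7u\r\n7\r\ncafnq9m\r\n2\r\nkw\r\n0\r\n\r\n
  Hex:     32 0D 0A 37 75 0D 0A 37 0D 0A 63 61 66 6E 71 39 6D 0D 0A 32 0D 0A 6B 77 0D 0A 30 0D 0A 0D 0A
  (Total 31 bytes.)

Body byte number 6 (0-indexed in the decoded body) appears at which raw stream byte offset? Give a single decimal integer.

Chunk 1: stream[0..1]='2' size=0x2=2, data at stream[3..5]='7u' -> body[0..2], body so far='7u'
Chunk 2: stream[7..8]='7' size=0x7=7, data at stream[10..17]='cafnq9m' -> body[2..9], body so far='7ucafnq9m'
Chunk 3: stream[19..20]='2' size=0x2=2, data at stream[22..24]='kw' -> body[9..11], body so far='7ucafnq9mkw'
Chunk 4: stream[26..27]='0' size=0 (terminator). Final body='7ucafnq9mkw' (11 bytes)
Body byte 6 at stream offset 14

Answer: 14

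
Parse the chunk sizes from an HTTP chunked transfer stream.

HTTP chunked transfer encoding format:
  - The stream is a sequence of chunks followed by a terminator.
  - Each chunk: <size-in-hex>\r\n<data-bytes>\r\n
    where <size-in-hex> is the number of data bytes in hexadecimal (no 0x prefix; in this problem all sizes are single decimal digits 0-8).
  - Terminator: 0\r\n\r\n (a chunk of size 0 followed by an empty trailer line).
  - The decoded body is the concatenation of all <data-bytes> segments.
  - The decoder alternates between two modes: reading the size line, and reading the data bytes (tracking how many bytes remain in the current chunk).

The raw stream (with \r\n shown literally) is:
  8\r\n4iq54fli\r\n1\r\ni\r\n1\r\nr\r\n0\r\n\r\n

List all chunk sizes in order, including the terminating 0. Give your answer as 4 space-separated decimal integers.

Answer: 8 1 1 0

Derivation:
Chunk 1: stream[0..1]='8' size=0x8=8, data at stream[3..11]='4iq54fli' -> body[0..8], body so far='4iq54fli'
Chunk 2: stream[13..14]='1' size=0x1=1, data at stream[16..17]='i' -> body[8..9], body so far='4iq54flii'
Chunk 3: stream[19..20]='1' size=0x1=1, data at stream[22..23]='r' -> body[9..10], body so far='4iq54fliir'
Chunk 4: stream[25..26]='0' size=0 (terminator). Final body='4iq54fliir' (10 bytes)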